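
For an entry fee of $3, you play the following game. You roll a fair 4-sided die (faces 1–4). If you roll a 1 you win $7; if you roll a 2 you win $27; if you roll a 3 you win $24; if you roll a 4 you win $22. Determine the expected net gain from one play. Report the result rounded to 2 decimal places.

$17.00

E[payout] = (1/4)·7 + (1/4)·22 + (1/4)·24 + (1/4)·27 = 20
Expected profit = 20 − 3 = 17 ≈ $17.00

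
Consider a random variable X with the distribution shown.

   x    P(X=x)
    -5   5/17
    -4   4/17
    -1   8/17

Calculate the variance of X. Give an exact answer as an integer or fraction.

E[X] = (5/17)·(-5) + (4/17)·(-4) + (8/17)·(-1) = -49/17
E[X²] = (5/17)·25 + (4/17)·16 + (8/17)·1 = 197/17
Var(X) = 197/17 − (-49/17)² = 948/289

948/289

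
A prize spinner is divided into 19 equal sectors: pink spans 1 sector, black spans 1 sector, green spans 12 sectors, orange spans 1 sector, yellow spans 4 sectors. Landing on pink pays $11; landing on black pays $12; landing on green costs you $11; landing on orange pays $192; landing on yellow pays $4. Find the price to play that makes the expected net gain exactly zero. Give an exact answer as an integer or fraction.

E[payout] = (1/19)·11 + (1/19)·12 + (12/19)·(-11) + (1/19)·192 + (4/19)·4 = 99/19
Fair fee = E[payout] = 99/19

99/19 dollars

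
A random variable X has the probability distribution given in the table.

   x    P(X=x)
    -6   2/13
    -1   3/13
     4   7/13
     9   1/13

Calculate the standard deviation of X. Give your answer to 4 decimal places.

4.2133

E[X] = 22/13, E[X²] = 268/13
Var(X) = E[X²] − (E[X])² = 268/13 − 484/169 = 3000/169
SD(X) = √(3000/169) ≈ 4.2133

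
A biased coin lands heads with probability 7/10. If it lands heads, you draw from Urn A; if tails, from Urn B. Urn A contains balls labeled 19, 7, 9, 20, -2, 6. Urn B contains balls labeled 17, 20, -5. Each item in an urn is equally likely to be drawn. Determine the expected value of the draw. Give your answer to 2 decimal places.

E[X | Urn A] = (19 + 7 + 9 + 20 − 2 + 6)/6 = 59/6
E[X | Urn B] = (17 + 20 − 5)/3 = 32/3
E[X] = (7/10)·59/6 + (3/10)·32/3 = 121/12 ≈ 10.08

10.08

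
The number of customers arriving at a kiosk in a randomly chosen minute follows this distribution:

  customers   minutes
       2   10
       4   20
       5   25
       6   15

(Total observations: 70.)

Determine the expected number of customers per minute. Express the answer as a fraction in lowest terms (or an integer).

Total = 70, so P(customers=2) = 10/70, etc.
E[X] = (1/7)·2 + (2/7)·4 + (5/14)·5 + (3/14)·6
     = 9/2

9/2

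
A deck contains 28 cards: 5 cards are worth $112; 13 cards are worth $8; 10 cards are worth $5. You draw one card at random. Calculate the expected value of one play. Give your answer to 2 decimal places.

$25.50

E[payout] = (5/28)·112 + (13/28)·8 + (10/28)·5 = 51/2
≈ $25.50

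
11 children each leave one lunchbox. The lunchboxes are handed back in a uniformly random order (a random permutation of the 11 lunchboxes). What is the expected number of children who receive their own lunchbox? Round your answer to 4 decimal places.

1.0000

Let Xᵢ = 1 if person i gets their own lunchbox. For each i, P(Xᵢ=1) = 1/11.
By linearity of expectation, E[X₁+…+X_11] = 11·(1/11) = 1.
≈ 1.0000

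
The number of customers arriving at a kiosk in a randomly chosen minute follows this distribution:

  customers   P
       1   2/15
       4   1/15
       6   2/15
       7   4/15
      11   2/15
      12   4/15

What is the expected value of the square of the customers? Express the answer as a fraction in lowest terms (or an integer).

E[X²] = (2/15)·1 + (1/15)·16 + (2/15)·36 + (4/15)·49 + (2/15)·121 + (4/15)·144
     = 368/5

368/5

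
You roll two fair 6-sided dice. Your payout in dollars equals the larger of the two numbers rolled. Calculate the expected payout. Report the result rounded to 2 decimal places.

Distribution of the larger of the two numbers rolled: 1 w.p. 1/36, 2 w.p. 1/12, 3 w.p. 5/36, 4 w.p. 7/36, 5 w.p. 1/4, 6 w.p. 11/36
E[payout] = (1/36)·1 + (1/12)·2 + (5/36)·3 + (7/36)·4 + (1/4)·5 + (11/36)·6 = 161/36
≈ $4.47

$4.47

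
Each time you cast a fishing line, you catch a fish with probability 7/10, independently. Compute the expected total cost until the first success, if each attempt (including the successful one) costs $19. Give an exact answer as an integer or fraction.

190/7 dollars

E[#attempts] = 1/p = 10/7; E[cost] = 19·10/7 = 190/7.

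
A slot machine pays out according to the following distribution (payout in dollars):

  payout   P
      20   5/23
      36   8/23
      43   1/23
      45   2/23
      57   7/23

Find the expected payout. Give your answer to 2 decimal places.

E[X] = (5/23)·20 + (8/23)·36 + (1/23)·43 + (2/23)·45 + (7/23)·57
     = 40 ≈ 40.00

$40.00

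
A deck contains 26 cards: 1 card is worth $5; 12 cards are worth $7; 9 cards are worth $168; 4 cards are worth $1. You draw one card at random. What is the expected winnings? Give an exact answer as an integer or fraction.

1605/26 dollars

E[payout] = (1/26)·5 + (12/26)·7 + (9/26)·168 + (4/26)·1 = 1605/26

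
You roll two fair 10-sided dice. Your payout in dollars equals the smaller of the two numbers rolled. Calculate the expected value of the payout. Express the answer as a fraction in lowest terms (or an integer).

77/20 dollars

Distribution of the smaller of the two numbers rolled: 1 w.p. 19/100, 2 w.p. 17/100, 3 w.p. 3/20, 4 w.p. 13/100, 5 w.p. 11/100, 6 w.p. 9/100, …
E[payout] = (19/100)·1 + (17/100)·2 + (3/20)·3 + (13/100)·4 + (11/100)·5 + (9/100)·6 + (7/100)·7 + (1/20)·8 + (3/100)·9 + (1/100)·10 = 77/20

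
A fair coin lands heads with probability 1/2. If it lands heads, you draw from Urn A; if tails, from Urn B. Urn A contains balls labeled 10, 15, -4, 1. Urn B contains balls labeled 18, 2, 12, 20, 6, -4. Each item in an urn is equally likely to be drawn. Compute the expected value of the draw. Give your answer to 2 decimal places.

E[X | Urn A] = (10 + 15 − 4 + 1)/4 = 11/2
E[X | Urn B] = (18 + 2 + 12 + 20 + 6 − 4)/6 = 9
E[X] = (1/2)·11/2 + (1/2)·9 = 29/4 ≈ 7.25

7.25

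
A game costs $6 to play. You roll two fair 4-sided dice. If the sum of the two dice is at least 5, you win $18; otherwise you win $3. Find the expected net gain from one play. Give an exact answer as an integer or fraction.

51/8 dollars

E[payout] = (3/8)·3 + (5/8)·18 = 99/8
Expected profit = 99/8 − 6 = 51/8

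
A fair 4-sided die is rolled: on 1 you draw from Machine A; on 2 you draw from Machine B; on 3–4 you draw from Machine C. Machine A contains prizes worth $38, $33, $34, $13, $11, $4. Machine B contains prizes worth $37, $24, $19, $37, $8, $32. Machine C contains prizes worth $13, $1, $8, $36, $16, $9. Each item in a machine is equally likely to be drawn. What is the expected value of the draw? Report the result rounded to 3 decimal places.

$19.000

E[X | Machine A] = (38 + 33 + 34 + 13 + 11 + 4)/6 = 133/6
E[X | Machine B] = (37 + 24 + 19 + 37 + 8 + 32)/6 = 157/6
E[X | Machine C] = (13 + 1 + 8 + 36 + 16 + 9)/6 = 83/6
E[X] = (1/4)·133/6 + (1/4)·157/6 + (1/2)·83/6 = 19 ≈ 19.000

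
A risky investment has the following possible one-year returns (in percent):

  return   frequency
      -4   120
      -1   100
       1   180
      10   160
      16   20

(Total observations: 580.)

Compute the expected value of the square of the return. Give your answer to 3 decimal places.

40.207

Total = 580, so P(return=-4) = 120/580, etc.
E[X²] = (6/29)·16 + (5/29)·1 + (9/29)·1 + (8/29)·100 + (1/29)·256
     = 1166/29 ≈ 40.207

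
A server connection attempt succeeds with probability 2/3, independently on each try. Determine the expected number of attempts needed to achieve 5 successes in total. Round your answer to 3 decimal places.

By linearity (sum of 5 independent geometric waits), E[trials] = 5/p = 5/(2/3) = 15/2.
≈ 7.500

7.500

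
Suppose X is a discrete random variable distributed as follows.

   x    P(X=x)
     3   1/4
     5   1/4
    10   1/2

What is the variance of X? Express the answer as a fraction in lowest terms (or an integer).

19/2

E[X] = (1/4)·3 + (1/4)·5 + (1/2)·10 = 7
E[X²] = (1/4)·9 + (1/4)·25 + (1/2)·100 = 117/2
Var(X) = 117/2 − (7)² = 19/2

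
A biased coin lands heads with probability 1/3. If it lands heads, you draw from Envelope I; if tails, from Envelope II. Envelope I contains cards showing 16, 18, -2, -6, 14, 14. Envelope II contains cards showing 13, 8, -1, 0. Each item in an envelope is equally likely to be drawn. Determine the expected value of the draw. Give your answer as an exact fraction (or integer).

E[X | Envelope I] = (16 + 18 − 2 − 6 + 14 + 14)/6 = 9
E[X | Envelope II] = (13 + 8 − 1 + 0)/4 = 5
E[X] = (1/3)·9 + (2/3)·5 = 19/3

19/3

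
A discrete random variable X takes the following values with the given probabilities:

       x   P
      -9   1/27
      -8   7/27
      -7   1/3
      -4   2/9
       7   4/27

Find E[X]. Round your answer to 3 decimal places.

-4.593

E[X] = (1/27)·(-9) + (7/27)·(-8) + (1/3)·(-7) + (2/9)·(-4) + (4/27)·7
     = -124/27 ≈ -4.593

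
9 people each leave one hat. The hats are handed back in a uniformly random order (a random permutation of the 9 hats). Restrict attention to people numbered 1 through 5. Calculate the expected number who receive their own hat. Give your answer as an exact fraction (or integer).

5/9

Let Xᵢ = 1 if person i gets their own hat. For each i, P(Xᵢ=1) = 1/9.
By linearity of expectation, E[X₁+…+X_5] = 5·(1/9) = 5/9.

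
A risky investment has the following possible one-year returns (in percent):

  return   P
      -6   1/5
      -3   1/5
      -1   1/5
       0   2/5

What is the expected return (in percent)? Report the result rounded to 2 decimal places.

E[X] = (1/5)·(-6) + (1/5)·(-3) + (1/5)·(-1) + (2/5)·0
     = -2 ≈ -2.00

-2.00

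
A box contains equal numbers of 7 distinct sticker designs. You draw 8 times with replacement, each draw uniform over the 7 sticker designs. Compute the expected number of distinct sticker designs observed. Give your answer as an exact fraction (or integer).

4085185/823543

Let Xⱼ=1 if type j appears at least once. P(Xⱼ=1) = 1 − ((7−1)/7)^8 = 4085185/5764801.
E[#distinct] = 7·4085185/5764801 = 4085185/823543.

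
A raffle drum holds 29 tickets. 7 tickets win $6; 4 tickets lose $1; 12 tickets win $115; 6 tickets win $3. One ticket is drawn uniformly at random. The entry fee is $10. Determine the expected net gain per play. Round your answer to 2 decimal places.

$39.52

E[payout] = (7/29)·6 + (4/29)·(-1) + (12/29)·115 + (6/29)·3 = 1436/29
Expected profit = 1436/29 − 10 = 1146/29 ≈ $39.52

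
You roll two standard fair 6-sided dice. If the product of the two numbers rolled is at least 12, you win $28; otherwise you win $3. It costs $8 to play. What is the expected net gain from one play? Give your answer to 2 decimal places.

$6.81

E[payout] = (19/36)·3 + (17/36)·28 = 533/36
Expected profit = 533/36 − 8 = 245/36 ≈ $6.81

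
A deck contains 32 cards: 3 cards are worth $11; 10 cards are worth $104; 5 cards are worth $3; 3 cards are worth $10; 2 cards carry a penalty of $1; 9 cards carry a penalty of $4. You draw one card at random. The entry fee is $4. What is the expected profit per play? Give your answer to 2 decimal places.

E[payout] = (3/32)·11 + (10/32)·104 + (5/32)·3 + (3/32)·10 + (2/32)·(-1) + (9/32)·(-4) = 135/4
Expected profit = 135/4 − 4 = 119/4 ≈ $29.75

$29.75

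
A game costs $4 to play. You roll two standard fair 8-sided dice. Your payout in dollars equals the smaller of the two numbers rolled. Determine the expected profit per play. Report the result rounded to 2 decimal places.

-$0.81

Distribution of the smaller of the two numbers rolled: 1 w.p. 15/64, 2 w.p. 13/64, 3 w.p. 11/64, 4 w.p. 9/64, 5 w.p. 7/64, 6 w.p. 5/64, …
E[payout] = (15/64)·1 + (13/64)·2 + (11/64)·3 + (9/64)·4 + (7/64)·5 + (5/64)·6 + (3/64)·7 + (1/64)·8 = 51/16
Expected profit = 51/16 − 4 = -13/16 ≈ -$0.81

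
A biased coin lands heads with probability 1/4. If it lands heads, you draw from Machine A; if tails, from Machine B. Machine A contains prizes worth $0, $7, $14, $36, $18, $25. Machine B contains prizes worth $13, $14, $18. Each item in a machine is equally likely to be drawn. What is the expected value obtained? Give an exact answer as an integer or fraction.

E[X | Machine A] = (0 + 7 + 14 + 36 + 18 + 25)/6 = 50/3
E[X | Machine B] = (13 + 14 + 18)/3 = 15
E[X] = (1/4)·50/3 + (3/4)·15 = 185/12

185/12 dollars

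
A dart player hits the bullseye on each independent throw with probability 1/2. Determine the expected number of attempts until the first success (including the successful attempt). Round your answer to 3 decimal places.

2.000

For a geometric distribution, E[trials] = 1/p = 1/(1/2) = 2.
≈ 2.000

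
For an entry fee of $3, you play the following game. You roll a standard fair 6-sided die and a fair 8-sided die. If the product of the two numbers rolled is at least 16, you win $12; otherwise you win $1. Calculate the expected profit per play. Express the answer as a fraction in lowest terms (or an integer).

E[payout] = (7/12)·1 + (5/12)·12 = 67/12
Expected profit = 67/12 − 3 = 31/12

31/12 dollars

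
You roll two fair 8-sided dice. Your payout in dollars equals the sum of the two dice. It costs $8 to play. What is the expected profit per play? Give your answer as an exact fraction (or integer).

$1

Distribution of the sum of the two dice: 2 w.p. 1/64, 3 w.p. 1/32, 4 w.p. 3/64, 5 w.p. 1/16, 6 w.p. 5/64, 7 w.p. 3/32, …
E[payout] = (1/64)·2 + (1/32)·3 + (3/64)·4 + (1/16)·5 + (5/64)·6 + (3/32)·7 + (7/64)·8 + (1/8)·9 + (7/64)·10 + (3/32)·11 + (5/64)·12 + (1/16)·13 + (3/64)·14 + (1/32)·15 + (1/64)·16 = 9
Expected profit = 9 − 8 = 1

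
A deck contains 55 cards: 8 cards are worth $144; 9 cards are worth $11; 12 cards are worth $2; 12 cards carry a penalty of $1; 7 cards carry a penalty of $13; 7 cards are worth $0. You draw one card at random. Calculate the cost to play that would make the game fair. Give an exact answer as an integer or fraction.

1172/55 dollars

E[payout] = (8/55)·144 + (9/55)·11 + (12/55)·2 + (12/55)·(-1) + (7/55)·(-13) + (7/55)·0 = 1172/55
Fair fee = E[payout] = 1172/55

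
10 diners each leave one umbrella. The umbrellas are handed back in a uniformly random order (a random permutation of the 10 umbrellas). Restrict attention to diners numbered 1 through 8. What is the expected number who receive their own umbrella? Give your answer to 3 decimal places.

Let Xᵢ = 1 if person i gets their own umbrella. For each i, P(Xᵢ=1) = 1/10.
By linearity of expectation, E[X₁+…+X_8] = 8·(1/10) = 4/5.
≈ 0.800

0.800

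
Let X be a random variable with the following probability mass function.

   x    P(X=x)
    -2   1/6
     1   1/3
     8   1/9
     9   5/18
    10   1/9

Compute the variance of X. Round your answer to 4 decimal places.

E[X] = (1/6)·(-2) + (1/3)·1 + (1/9)·8 + (5/18)·9 + (1/9)·10 = 9/2
E[X²] = (1/6)·4 + (1/3)·1 + (1/9)·64 + (5/18)·81 + (1/9)·100 = 751/18
Var(X) = 751/18 − (9/2)² = 773/36 ≈ 21.4722

21.4722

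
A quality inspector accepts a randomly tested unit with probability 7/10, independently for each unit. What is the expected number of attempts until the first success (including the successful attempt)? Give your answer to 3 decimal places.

1.429

For a geometric distribution, E[trials] = 1/p = 1/(7/10) = 10/7.
≈ 1.429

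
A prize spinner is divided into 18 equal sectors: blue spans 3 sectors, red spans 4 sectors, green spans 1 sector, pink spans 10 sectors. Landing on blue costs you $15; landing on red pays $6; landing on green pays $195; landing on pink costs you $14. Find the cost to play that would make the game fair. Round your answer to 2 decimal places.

$1.89

E[payout] = (3/18)·(-15) + (4/18)·6 + (1/18)·195 + (10/18)·(-14) = 17/9
Fair fee = E[payout] = 17/9 ≈ $1.89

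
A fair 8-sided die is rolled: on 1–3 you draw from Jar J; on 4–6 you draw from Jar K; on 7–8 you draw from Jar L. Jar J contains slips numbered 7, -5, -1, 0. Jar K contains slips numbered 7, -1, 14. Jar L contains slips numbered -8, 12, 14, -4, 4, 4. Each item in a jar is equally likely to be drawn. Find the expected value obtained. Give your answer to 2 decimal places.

3.51

E[X | Jar J] = (7 − 5 − 1 + 0)/4 = 1/4
E[X | Jar K] = (7 − 1 + 14)/3 = 20/3
E[X | Jar L] = (-8 + 12 + 14 − 4 + 4 + 4)/6 = 11/3
E[X] = (3/8)·1/4 + (3/8)·20/3 + (1/4)·11/3 = 337/96 ≈ 3.51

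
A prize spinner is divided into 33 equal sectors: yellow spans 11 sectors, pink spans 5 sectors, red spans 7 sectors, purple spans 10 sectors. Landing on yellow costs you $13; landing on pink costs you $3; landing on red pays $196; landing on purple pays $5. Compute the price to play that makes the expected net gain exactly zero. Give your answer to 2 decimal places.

E[payout] = (11/33)·(-13) + (5/33)·(-3) + (7/33)·196 + (10/33)·5 = 1264/33
Fair fee = E[payout] = 1264/33 ≈ $38.30

$38.30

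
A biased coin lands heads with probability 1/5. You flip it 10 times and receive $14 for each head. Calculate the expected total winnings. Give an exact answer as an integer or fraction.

E[#heads] = 10·1/5 = 2 (linearity over flips).
E[winnings] = 14·2 = 28.

$28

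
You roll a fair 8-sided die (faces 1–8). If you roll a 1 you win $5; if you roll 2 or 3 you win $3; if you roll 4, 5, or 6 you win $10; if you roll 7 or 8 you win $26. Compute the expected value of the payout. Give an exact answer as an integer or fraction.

E[payout] = (1/4)·3 + (1/8)·5 + (3/8)·10 + (1/4)·26 = 93/8

93/8 dollars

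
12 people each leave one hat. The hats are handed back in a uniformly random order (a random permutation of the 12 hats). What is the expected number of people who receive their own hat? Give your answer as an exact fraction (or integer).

Let Xᵢ = 1 if person i gets their own hat. For each i, P(Xᵢ=1) = 1/12.
By linearity of expectation, E[X₁+…+X_12] = 12·(1/12) = 1.

1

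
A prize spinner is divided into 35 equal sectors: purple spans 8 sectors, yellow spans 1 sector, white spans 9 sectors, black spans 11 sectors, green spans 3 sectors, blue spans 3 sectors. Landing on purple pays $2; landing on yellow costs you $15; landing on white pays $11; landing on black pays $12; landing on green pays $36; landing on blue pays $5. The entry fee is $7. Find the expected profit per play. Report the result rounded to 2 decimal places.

E[payout] = (8/35)·2 + (1/35)·(-15) + (9/35)·11 + (11/35)·12 + (3/35)·36 + (3/35)·5 = 71/7
Expected profit = 71/7 − 7 = 22/7 ≈ $3.14

$3.14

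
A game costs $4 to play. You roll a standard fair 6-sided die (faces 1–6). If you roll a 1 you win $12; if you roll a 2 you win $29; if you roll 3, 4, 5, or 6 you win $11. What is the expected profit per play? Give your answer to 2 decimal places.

E[payout] = (2/3)·11 + (1/6)·12 + (1/6)·29 = 85/6
Expected profit = 85/6 − 4 = 61/6 ≈ $10.17

$10.17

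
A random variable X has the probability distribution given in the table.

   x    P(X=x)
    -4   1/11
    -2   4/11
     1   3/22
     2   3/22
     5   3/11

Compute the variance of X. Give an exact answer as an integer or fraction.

4813/484

E[X] = (1/11)·(-4) + (4/11)·(-2) + (3/22)·1 + (3/22)·2 + (3/11)·5 = 15/22
E[X²] = (1/11)·16 + (4/11)·4 + (3/22)·1 + (3/22)·4 + (3/11)·25 = 229/22
Var(X) = 229/22 − (15/22)² = 4813/484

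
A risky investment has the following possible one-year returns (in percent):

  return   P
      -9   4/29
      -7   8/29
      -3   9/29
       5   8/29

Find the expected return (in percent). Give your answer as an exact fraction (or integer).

E[X] = (4/29)·(-9) + (8/29)·(-7) + (9/29)·(-3) + (8/29)·5
     = -79/29

-79/29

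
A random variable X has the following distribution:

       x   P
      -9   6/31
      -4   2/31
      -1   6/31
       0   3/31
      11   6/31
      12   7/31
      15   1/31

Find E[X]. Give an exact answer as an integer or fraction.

E[X] = (6/31)·(-9) + (2/31)·(-4) + (6/31)·(-1) + (3/31)·0 + (6/31)·11 + (7/31)·12 + (1/31)·15
     = 97/31

97/31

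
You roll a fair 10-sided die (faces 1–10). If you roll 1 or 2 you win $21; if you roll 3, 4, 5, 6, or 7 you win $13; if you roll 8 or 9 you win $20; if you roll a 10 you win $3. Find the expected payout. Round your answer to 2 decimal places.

$15.00

E[payout] = (1/10)·3 + (1/2)·13 + (1/5)·20 + (1/5)·21 = 15
≈ $15.00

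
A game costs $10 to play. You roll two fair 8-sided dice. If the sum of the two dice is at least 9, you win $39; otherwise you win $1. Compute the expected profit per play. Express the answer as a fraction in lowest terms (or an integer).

E[payout] = (7/16)·1 + (9/16)·39 = 179/8
Expected profit = 179/8 − 10 = 99/8

99/8 dollars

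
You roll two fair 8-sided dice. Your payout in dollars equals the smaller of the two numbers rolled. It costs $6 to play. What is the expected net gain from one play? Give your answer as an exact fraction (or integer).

-45/16 dollars

Distribution of the smaller of the two numbers rolled: 1 w.p. 15/64, 2 w.p. 13/64, 3 w.p. 11/64, 4 w.p. 9/64, 5 w.p. 7/64, 6 w.p. 5/64, …
E[payout] = (15/64)·1 + (13/64)·2 + (11/64)·3 + (9/64)·4 + (7/64)·5 + (5/64)·6 + (3/64)·7 + (1/64)·8 = 51/16
Expected profit = 51/16 − 6 = -45/16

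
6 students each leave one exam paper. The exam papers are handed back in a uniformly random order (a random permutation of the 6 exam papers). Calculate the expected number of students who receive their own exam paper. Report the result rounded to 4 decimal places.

1.0000

Let Xᵢ = 1 if person i gets their own exam paper. For each i, P(Xᵢ=1) = 1/6.
By linearity of expectation, E[X₁+…+X_6] = 6·(1/6) = 1.
≈ 1.0000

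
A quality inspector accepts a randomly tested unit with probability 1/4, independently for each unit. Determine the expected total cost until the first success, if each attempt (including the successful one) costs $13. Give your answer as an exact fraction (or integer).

$52

E[#attempts] = 1/p = 4; E[cost] = 13·4 = 52.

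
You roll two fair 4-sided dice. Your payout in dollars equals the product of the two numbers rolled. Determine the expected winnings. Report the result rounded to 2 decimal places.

$6.25

Distribution of the product of the two numbers rolled: 1 w.p. 1/16, 2 w.p. 1/8, 3 w.p. 1/8, 4 w.p. 3/16, 6 w.p. 1/8, 8 w.p. 1/8, …
E[payout] = (1/16)·1 + (1/8)·2 + (1/8)·3 + (3/16)·4 + (1/8)·6 + (1/8)·8 + (1/16)·9 + (1/8)·12 + (1/16)·16 = 25/4
≈ $6.25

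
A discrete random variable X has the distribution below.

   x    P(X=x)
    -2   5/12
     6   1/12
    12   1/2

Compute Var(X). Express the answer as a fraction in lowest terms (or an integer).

401/9

E[X] = (5/12)·(-2) + (1/12)·6 + (1/2)·12 = 17/3
E[X²] = (5/12)·4 + (1/12)·36 + (1/2)·144 = 230/3
Var(X) = 230/3 − (17/3)² = 401/9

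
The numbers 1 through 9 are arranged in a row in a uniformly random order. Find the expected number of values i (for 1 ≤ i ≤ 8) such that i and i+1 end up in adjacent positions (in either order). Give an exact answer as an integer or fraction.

For each i ∈ {1,…,8}, let Xᵢ = 1 if i and i+1 are adjacent. P(Xᵢ=1) = 2·(9−1)!/9! = 2/9.
By linearity, E[ΣXᵢ] = (8)·(2/9) = 16/9.

16/9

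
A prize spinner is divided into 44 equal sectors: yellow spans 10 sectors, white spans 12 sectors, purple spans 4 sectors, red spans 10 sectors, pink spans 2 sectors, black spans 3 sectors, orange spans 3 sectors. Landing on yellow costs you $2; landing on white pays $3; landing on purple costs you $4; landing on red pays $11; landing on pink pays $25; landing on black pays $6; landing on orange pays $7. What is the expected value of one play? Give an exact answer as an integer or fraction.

199/44 dollars

E[payout] = (10/44)·(-2) + (12/44)·3 + (4/44)·(-4) + (10/44)·11 + (2/44)·25 + (3/44)·6 + (3/44)·7 = 199/44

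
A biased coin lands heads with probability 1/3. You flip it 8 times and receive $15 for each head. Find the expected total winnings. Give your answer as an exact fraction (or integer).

$40

E[#heads] = 8·1/3 = 8/3 (linearity over flips).
E[winnings] = 15·8/3 = 40.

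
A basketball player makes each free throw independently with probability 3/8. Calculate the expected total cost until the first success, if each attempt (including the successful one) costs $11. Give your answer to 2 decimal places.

$29.33

E[#attempts] = 1/p = 8/3; E[cost] = 11·8/3 = 88/3.
≈ 29.33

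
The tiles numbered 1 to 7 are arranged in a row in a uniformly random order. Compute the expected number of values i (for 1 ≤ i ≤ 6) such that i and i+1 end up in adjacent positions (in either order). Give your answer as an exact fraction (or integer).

12/7

For each i ∈ {1,…,6}, let Xᵢ = 1 if i and i+1 are adjacent. P(Xᵢ=1) = 2·(7−1)!/7! = 2/7.
By linearity, E[ΣXᵢ] = (6)·(2/7) = 12/7.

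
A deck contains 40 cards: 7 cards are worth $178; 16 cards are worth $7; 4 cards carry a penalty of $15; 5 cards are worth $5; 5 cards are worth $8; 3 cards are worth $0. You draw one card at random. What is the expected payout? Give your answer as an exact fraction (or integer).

E[payout] = (7/40)·178 + (16/40)·7 + (4/40)·(-15) + (5/40)·5 + (5/40)·8 + (3/40)·0 = 1363/40

1363/40 dollars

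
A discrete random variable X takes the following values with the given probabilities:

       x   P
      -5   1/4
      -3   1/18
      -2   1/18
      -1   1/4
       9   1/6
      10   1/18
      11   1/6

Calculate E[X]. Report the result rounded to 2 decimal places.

2.11

E[X] = (1/4)·(-5) + (1/18)·(-3) + (1/18)·(-2) + (1/4)·(-1) + (1/6)·9 + (1/18)·10 + (1/6)·11
     = 19/9 ≈ 2.11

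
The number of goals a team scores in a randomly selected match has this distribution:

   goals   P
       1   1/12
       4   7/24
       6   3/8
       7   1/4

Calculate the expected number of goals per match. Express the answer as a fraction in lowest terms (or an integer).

21/4

E[X] = (1/12)·1 + (7/24)·4 + (3/8)·6 + (1/4)·7
     = 21/4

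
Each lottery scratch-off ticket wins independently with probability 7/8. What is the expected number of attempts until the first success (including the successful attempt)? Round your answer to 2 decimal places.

For a geometric distribution, E[trials] = 1/p = 1/(7/8) = 8/7.
≈ 1.14

1.14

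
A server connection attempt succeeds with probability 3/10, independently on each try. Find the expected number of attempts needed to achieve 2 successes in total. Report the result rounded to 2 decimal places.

6.67

By linearity (sum of 2 independent geometric waits), E[trials] = 2/p = 2/(3/10) = 20/3.
≈ 6.67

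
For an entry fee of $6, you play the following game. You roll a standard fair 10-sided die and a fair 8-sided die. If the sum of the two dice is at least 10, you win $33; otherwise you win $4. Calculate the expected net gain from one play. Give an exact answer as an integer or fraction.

279/20 dollars

E[payout] = (9/20)·4 + (11/20)·33 = 399/20
Expected profit = 399/20 − 6 = 279/20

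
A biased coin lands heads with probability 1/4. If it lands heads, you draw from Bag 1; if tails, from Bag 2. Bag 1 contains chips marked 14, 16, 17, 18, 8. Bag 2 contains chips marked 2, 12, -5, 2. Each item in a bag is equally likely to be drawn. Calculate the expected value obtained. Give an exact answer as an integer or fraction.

457/80

E[X | Bag 1] = (14 + 16 + 17 + 18 + 8)/5 = 73/5
E[X | Bag 2] = (2 + 12 − 5 + 2)/4 = 11/4
E[X] = (1/4)·73/5 + (3/4)·11/4 = 457/80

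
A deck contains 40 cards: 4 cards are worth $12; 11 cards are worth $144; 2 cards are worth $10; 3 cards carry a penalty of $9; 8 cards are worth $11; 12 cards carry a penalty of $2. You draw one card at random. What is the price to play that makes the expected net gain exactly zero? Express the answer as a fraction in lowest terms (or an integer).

1689/40 dollars

E[payout] = (4/40)·12 + (11/40)·144 + (2/40)·10 + (3/40)·(-9) + (8/40)·11 + (12/40)·(-2) = 1689/40
Fair fee = E[payout] = 1689/40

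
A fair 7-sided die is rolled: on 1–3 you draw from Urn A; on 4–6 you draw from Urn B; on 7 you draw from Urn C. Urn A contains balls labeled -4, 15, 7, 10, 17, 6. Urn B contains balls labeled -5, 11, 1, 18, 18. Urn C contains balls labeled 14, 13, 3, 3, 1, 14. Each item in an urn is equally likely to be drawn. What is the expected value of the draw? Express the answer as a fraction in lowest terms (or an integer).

E[X | Urn A] = (-4 + 15 + 7 + 10 + 17 + 6)/6 = 17/2
E[X | Urn B] = (-5 + 11 + 1 + 18 + 18)/5 = 43/5
E[X | Urn C] = (14 + 13 + 3 + 3 + 1 + 14)/6 = 8
E[X] = (3/7)·17/2 + (3/7)·43/5 + (1/7)·8 = 593/70

593/70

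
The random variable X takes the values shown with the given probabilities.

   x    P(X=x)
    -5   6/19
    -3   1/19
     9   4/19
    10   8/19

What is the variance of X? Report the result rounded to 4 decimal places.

48.4432

E[X] = (6/19)·(-5) + (1/19)·(-3) + (4/19)·9 + (8/19)·10 = 83/19
E[X²] = (6/19)·25 + (1/19)·9 + (4/19)·81 + (8/19)·100 = 1283/19
Var(X) = 1283/19 − (83/19)² = 17488/361 ≈ 48.4432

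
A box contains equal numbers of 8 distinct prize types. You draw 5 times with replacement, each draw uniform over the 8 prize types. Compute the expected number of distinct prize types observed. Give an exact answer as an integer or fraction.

15961/4096

Let Xⱼ=1 if type j appears at least once. P(Xⱼ=1) = 1 − ((8−1)/8)^5 = 15961/32768.
E[#distinct] = 8·15961/32768 = 15961/4096.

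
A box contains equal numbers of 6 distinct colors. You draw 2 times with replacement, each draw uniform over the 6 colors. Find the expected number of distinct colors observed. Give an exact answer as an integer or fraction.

11/6

Let Xⱼ=1 if type j appears at least once. P(Xⱼ=1) = 1 − ((6−1)/6)^2 = 11/36.
E[#distinct] = 6·11/36 = 11/6.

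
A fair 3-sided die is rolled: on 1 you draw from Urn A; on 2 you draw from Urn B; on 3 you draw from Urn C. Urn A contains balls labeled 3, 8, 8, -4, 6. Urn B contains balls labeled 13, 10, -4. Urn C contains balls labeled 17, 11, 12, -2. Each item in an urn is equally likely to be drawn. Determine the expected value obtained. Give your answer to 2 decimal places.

6.68

E[X | Urn A] = (3 + 8 + 8 − 4 + 6)/5 = 21/5
E[X | Urn B] = (13 + 10 − 4)/3 = 19/3
E[X | Urn C] = (17 + 11 + 12 − 2)/4 = 19/2
E[X] = (1/3)·21/5 + (1/3)·19/3 + (1/3)·19/2 = 601/90 ≈ 6.68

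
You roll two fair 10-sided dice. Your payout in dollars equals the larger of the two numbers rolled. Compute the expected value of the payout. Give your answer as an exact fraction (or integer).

143/20 dollars

Distribution of the larger of the two numbers rolled: 1 w.p. 1/100, 2 w.p. 3/100, 3 w.p. 1/20, 4 w.p. 7/100, 5 w.p. 9/100, 6 w.p. 11/100, …
E[payout] = (1/100)·1 + (3/100)·2 + (1/20)·3 + (7/100)·4 + (9/100)·5 + (11/100)·6 + (13/100)·7 + (3/20)·8 + (17/100)·9 + (19/100)·10 = 143/20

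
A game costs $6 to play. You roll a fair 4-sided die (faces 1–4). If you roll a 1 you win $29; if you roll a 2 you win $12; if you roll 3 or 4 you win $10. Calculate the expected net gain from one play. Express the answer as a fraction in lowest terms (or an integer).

E[payout] = (1/2)·10 + (1/4)·12 + (1/4)·29 = 61/4
Expected profit = 61/4 − 6 = 37/4

37/4 dollars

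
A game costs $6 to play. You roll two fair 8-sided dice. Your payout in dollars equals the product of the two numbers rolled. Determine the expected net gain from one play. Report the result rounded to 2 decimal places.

$14.25

Distribution of the product of the two numbers rolled: 1 w.p. 1/64, 2 w.p. 1/32, 3 w.p. 1/32, 4 w.p. 3/64, 5 w.p. 1/32, 6 w.p. 1/16, …
E[payout] = (1/64)·1 + (1/32)·2 + (1/32)·3 + (3/64)·4 + (1/32)·5 + (1/16)·6 + (1/32)·7 + (1/16)·8 + (1/64)·9 + (1/32)·10 + (1/16)·12 + (1/32)·14 + (1/32)·15 + (3/64)·16 + (1/32)·18 + (1/32)·20 + (1/32)·21 + (1/16)·24 + (1/64)·25 + (1/32)·28 + (1/32)·30 + (1/32)·32 + (1/32)·35 + (1/64)·36 + (1/32)·40 + (1/32)·42 + (1/32)·48 + (1/64)·49 + (1/32)·56 + (1/64)·64 = 81/4
Expected profit = 81/4 − 6 = 57/4 ≈ $14.25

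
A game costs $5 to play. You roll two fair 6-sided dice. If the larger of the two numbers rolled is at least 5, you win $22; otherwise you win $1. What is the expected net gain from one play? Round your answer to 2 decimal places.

$7.67

E[payout] = (4/9)·1 + (5/9)·22 = 38/3
Expected profit = 38/3 − 5 = 23/3 ≈ $7.67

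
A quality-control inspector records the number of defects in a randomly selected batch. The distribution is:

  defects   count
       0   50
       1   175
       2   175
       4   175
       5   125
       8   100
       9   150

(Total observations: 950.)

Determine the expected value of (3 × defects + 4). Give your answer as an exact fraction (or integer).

Total = 950, so P(defects=0) = 50/950, etc.
E[3x+4] = (1/19)·4 + (7/38)·7 + (7/38)·10 + (7/38)·16 + (5/38)·19 + (2/19)·28 + (3/19)·31
     = 316/19

316/19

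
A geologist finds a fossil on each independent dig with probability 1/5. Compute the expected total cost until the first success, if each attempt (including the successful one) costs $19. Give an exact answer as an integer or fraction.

$95

E[#attempts] = 1/p = 5; E[cost] = 19·5 = 95.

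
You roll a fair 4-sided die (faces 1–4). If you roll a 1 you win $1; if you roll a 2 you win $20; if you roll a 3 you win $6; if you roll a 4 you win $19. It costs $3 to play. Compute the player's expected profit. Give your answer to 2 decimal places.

$8.50

E[payout] = (1/4)·1 + (1/4)·6 + (1/4)·19 + (1/4)·20 = 23/2
Expected profit = 23/2 − 3 = 17/2 ≈ $8.50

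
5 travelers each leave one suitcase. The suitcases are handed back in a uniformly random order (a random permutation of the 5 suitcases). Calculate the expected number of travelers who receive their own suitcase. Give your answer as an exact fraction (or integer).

1

Let Xᵢ = 1 if person i gets their own suitcase. For each i, P(Xᵢ=1) = 1/5.
By linearity of expectation, E[X₁+…+X_5] = 5·(1/5) = 1.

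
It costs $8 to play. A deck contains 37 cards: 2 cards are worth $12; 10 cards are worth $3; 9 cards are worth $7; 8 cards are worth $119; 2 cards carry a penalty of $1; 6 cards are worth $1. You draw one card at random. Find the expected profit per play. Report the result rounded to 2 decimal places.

E[payout] = (2/37)·12 + (10/37)·3 + (9/37)·7 + (8/37)·119 + (2/37)·(-1) + (6/37)·1 = 29
Expected profit = 29 − 8 = 21 ≈ $21.00

$21.00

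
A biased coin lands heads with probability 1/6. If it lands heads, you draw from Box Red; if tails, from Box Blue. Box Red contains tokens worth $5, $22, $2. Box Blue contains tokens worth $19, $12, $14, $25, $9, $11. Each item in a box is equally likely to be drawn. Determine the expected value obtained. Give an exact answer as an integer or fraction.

E[X | Box Red] = (5 + 22 + 2)/3 = 29/3
E[X | Box Blue] = (19 + 12 + 14 + 25 + 9 + 11)/6 = 15
E[X] = (1/6)·29/3 + (5/6)·15 = 127/9

127/9 dollars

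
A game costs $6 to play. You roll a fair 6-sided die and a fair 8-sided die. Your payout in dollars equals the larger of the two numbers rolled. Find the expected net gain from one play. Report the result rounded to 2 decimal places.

Distribution of the larger of the two numbers rolled: 1 w.p. 1/48, 2 w.p. 1/16, 3 w.p. 5/48, 4 w.p. 7/48, 5 w.p. 3/16, 6 w.p. 11/48, …
E[payout] = (1/48)·1 + (1/16)·2 + (5/48)·3 + (7/48)·4 + (3/16)·5 + (11/48)·6 + (1/8)·7 + (1/8)·8 = 251/48
Expected profit = 251/48 − 6 = -37/48 ≈ -$0.77

-$0.77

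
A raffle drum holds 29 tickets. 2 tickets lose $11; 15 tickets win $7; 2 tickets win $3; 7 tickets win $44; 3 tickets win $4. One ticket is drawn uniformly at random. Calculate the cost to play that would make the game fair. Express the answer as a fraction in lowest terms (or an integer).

E[payout] = (2/29)·(-11) + (15/29)·7 + (2/29)·3 + (7/29)·44 + (3/29)·4 = 409/29
Fair fee = E[payout] = 409/29

409/29 dollars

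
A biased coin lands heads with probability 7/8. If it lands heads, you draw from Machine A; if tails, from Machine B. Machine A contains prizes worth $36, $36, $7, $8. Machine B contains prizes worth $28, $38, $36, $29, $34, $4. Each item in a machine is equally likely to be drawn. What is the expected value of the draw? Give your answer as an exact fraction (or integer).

2165/96 dollars

E[X | Machine A] = (36 + 36 + 7 + 8)/4 = 87/4
E[X | Machine B] = (28 + 38 + 36 + 29 + 34 + 4)/6 = 169/6
E[X] = (7/8)·87/4 + (1/8)·169/6 = 2165/96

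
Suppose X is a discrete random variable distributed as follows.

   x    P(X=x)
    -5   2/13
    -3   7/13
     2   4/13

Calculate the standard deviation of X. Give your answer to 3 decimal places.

2.606

E[X] = -23/13, E[X²] = 129/13
Var(X) = E[X²] − (E[X])² = 129/13 − 529/169 = 1148/169
SD(X) = √(1148/169) ≈ 2.606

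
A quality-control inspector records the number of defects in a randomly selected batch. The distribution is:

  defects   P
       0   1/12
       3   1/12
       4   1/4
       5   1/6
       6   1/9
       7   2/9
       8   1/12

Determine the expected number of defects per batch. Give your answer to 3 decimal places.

4.972

E[X] = (1/12)·0 + (1/12)·3 + (1/4)·4 + (1/6)·5 + (1/9)·6 + (2/9)·7 + (1/12)·8
     = 179/36 ≈ 4.972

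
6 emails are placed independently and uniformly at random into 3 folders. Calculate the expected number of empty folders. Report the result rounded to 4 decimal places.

Let Xⱼ=1 if folder j is empty. P(Xⱼ=1) = ((3-1)/3)^6 = 64/729.
By linearity, E[#empty] = 3·64/729 = 64/243.
≈ 0.2634

0.2634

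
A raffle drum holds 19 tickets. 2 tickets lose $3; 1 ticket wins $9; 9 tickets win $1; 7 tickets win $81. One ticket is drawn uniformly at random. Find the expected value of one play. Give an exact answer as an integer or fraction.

579/19 dollars

E[payout] = (2/19)·(-3) + (1/19)·9 + (9/19)·1 + (7/19)·81 = 579/19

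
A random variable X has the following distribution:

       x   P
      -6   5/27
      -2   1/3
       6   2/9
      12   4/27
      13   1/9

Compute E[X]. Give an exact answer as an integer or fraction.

25/9

E[X] = (5/27)·(-6) + (1/3)·(-2) + (2/9)·6 + (4/27)·12 + (1/9)·13
     = 25/9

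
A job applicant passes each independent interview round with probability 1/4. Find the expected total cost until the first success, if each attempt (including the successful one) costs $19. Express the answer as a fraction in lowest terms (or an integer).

$76

E[#attempts] = 1/p = 4; E[cost] = 19·4 = 76.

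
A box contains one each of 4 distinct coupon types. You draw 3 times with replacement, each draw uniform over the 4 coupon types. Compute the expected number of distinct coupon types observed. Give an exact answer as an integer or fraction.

Let Xⱼ=1 if type j appears at least once. P(Xⱼ=1) = 1 − ((4−1)/4)^3 = 37/64.
E[#distinct] = 4·37/64 = 37/16.

37/16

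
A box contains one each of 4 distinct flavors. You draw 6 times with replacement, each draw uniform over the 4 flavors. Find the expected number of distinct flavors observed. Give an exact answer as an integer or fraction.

3367/1024

Let Xⱼ=1 if type j appears at least once. P(Xⱼ=1) = 1 − ((4−1)/4)^6 = 3367/4096.
E[#distinct] = 4·3367/4096 = 3367/1024.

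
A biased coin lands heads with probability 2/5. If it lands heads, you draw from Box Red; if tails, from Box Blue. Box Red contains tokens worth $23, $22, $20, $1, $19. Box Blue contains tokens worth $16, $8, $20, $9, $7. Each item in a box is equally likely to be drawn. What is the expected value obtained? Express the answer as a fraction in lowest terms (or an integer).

$14

E[X | Box Red] = (23 + 22 + 20 + 1 + 19)/5 = 17
E[X | Box Blue] = (16 + 8 + 20 + 9 + 7)/5 = 12
E[X] = (2/5)·17 + (3/5)·12 = 14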